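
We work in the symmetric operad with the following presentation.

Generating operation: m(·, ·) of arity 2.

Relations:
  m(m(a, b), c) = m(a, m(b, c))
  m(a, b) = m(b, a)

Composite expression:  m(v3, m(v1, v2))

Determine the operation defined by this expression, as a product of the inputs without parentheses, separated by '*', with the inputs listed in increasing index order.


v1 * v2 * v3

Reordering under m is free, so list the v-inputs canonically.
m(v1, v2) linearizes to v1 * v2
m(v3, m(v1, v2)) linearizes to v3 * v1 * v2
the factors in increasing index order: v1 * v2 * v3


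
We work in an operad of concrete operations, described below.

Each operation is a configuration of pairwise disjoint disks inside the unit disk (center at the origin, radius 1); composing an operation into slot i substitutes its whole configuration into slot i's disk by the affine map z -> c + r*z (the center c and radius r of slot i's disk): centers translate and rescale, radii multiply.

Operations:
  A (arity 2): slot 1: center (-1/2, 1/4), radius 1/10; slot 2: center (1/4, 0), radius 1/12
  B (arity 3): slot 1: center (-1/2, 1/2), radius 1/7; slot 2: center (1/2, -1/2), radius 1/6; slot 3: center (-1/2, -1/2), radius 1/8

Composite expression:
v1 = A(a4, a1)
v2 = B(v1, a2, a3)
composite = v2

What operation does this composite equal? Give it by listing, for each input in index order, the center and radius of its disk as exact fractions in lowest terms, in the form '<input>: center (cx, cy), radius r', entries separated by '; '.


a1: center (-13/28, 1/2), radius 1/84; a2: center (1/2, -1/2), radius 1/6; a3: center (-1/2, -1/2), radius 1/8; a4: center (-4/7, 15/28), radius 1/70

Follow each a-input down from B: c' goes to c + r*c', radius to r*r'.
for a4, the 2-step affine chain lands on center (-4/7, 15/28), radius 1/70
for a1, the 2-step affine chain lands on center (-13/28, 1/2), radius 1/84
for a2, the 1-step affine chain lands on center (1/2, -1/2), radius 1/6
for a3, the 1-step affine chain lands on center (-1/2, -1/2), radius 1/8


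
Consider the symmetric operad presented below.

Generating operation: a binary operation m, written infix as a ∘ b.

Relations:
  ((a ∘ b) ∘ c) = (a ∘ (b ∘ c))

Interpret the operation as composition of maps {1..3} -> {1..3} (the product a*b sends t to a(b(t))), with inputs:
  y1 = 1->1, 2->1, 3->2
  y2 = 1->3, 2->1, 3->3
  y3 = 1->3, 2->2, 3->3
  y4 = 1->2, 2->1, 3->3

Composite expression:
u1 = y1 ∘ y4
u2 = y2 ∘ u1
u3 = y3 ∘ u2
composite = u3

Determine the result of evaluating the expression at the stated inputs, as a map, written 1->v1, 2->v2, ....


1->3, 2->3, 3->3


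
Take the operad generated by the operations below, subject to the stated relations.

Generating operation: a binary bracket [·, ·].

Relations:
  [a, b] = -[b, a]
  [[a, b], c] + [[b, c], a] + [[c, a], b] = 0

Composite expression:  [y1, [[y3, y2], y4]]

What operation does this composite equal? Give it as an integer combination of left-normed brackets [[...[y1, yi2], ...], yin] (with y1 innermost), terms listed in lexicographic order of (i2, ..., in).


-[[[y1, y2], y3], y4] + [[[y1, y3], y2], y4] + [[[y1, y4], y2], y3] - [[[y1, y4], y3], y2]

A multilinear Lie element is pinned by y1-initial words (y1 innermost).
Composite bracket: [y1, [[y3, y2], y4]]
Under [a, b] = ab - ba we get 8 signed associative words (2^3 = 8).
Collect the words opening with y1:
  y1y2y3y4 (sign -1) contributes -[[[y1, y2], y3], y4]
  y1y3y2y4 (sign +1) contributes +[[[y1, y3], y2], y4]
  y1y4y2y3 (sign +1) contributes +[[[y1, y4], y2], y3]
  y1y4y3y2 (sign -1) contributes -[[[y1, y4], y3], y2]


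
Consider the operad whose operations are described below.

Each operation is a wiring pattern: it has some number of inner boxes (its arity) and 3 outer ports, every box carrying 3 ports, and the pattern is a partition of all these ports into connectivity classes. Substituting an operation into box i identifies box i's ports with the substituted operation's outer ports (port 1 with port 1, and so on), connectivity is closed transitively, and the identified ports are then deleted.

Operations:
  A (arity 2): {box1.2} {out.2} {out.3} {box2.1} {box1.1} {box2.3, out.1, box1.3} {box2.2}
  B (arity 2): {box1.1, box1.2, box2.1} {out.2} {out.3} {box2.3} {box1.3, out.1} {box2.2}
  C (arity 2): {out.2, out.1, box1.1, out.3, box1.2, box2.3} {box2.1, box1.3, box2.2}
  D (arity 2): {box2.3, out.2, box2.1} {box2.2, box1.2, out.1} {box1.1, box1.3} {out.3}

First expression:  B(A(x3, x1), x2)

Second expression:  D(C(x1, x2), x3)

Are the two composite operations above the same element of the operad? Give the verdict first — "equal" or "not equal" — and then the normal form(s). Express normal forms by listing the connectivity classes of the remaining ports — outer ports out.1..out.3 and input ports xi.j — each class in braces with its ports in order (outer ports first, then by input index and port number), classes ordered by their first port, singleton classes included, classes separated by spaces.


not equal — first {out.1} {out.2} {out.3} {x1.1} {x1.2} {x1.3, x2.1, x3.3} {x2.2} {x2.3} {x3.1} {x3.2}, second {out.1, x1.1, x1.2, x2.3, x3.2} {out.2, x3.1, x3.3} {out.3} {x1.3, x2.1, x2.2}

Reducing the first expression gives {out.1} {out.2} {out.3} {x1.1} {x1.2} {x1.3, x2.1, x3.3} {x2.2} {x2.3} {x3.1} {x3.2}
Reducing the second expression gives {out.1, x1.1, x1.2, x2.3, x3.2} {out.2, x3.1, x3.3} {out.3} {x1.3, x2.1, x2.2}
No match — not equal.


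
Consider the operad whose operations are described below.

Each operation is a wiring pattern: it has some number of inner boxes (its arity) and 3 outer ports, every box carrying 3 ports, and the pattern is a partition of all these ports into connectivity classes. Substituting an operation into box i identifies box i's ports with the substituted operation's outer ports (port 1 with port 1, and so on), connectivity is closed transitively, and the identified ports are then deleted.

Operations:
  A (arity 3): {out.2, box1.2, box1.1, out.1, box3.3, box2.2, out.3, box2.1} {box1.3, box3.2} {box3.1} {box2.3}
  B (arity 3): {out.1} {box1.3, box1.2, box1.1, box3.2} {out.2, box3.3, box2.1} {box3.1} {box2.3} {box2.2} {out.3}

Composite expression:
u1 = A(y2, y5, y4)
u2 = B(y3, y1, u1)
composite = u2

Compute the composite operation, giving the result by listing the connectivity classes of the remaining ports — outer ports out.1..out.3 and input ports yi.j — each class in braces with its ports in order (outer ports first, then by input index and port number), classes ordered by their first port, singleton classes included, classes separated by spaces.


{out.1} {out.2, y1.1, y2.1, y2.2, y3.1, y3.2, y3.3, y4.3, y5.1, y5.2} {out.3} {y1.2} {y1.3} {y2.3, y4.2} {y4.1} {y5.3}

Treat the ports identified at B as solder joints: merge, then drop.
through A, on inputs (y2, y5, y4): {out.1, out.2, out.3, y2.1, y2.2, y4.3, y5.1, y5.2} {y2.3, y4.2} {y4.1} {y5.3} (out.j = stage outer ports)
through B, on inputs (y3, y1, y2, y5, y4): {out.1} {out.2, y1.1, y2.1, y2.2, y3.1, y3.2, y3.3, y4.3, y5.1, y5.2} {out.3} {y1.2} {y1.3} {y2.3, y4.2} {y4.1} {y5.3} (out.j = stage outer ports)


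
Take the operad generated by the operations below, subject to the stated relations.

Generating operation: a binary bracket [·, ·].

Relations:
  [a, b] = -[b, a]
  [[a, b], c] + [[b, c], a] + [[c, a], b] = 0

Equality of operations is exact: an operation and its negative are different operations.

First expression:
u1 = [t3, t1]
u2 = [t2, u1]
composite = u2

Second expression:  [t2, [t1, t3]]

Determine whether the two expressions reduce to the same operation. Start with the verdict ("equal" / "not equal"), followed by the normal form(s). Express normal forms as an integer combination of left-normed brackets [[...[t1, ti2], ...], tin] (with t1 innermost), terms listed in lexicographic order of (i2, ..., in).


Normal form of the first expression: [[t1, t3], t2]
Normal form of the second expression: -[[t1, t3], t2]
No match — not equal.

not equal; the first gives [[t1, t3], t2] and the second -[[t1, t3], t2]


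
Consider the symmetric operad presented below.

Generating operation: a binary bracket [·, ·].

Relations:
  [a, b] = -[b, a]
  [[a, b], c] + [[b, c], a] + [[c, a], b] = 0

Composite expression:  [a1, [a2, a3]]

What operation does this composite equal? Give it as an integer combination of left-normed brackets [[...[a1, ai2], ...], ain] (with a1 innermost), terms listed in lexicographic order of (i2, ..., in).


[[a1, a2], a3] - [[a1, a3], a2]

Antisymmetry and Jacobi reduce to a1-anchored left-normed brackets.
Composite bracket: [a1, [a2, a3]]
The bracket unfolds into 4 signed words via [a, b] = ab - ba (2^2 = 4).
Collect the words opening with a1:
  a1a2a3 (sign +1) contributes +[[a1, a2], a3]
  a1a3a2 (sign -1) contributes -[[a1, a3], a2]


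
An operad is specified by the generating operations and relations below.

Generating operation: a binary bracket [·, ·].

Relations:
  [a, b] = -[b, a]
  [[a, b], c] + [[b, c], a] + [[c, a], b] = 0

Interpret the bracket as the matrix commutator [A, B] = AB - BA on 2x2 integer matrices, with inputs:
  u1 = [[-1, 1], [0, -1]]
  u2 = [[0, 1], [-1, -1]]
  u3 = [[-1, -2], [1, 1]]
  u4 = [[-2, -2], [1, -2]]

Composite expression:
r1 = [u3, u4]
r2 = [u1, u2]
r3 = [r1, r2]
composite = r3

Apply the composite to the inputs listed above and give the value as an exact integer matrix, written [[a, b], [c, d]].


[u3, u4] = [[0, 4], [2, 0]]
[u1, u2] = [[-1, -1], [0, 1]]
[[u3, u4], [u1, u2]] = [[2, 8], [-4, -2]]

[[2, 8], [-4, -2]]


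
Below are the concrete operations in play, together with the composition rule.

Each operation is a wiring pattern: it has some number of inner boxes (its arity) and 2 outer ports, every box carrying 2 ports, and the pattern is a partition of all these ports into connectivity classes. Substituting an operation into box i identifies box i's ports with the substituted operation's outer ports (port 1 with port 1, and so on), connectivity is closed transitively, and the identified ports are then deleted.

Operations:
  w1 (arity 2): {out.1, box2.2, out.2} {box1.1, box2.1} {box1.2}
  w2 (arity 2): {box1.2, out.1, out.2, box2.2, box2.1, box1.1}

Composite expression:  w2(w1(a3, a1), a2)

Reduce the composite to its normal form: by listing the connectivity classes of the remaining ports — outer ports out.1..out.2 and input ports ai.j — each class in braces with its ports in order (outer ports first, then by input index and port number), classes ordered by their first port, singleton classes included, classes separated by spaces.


{out.1, out.2, a1.2, a2.1, a2.2} {a1.1, a3.1} {a3.2}

Two ports join when wires chain via w2-identified ports.
composing w1 on (a3, a1), with out.j its own outer ports: {out.1, out.2, a1.2} {a1.1, a3.1} {a3.2}
composing w2 on (a3, a1, a2), with out.j its own outer ports: {out.1, out.2, a1.2, a2.1, a2.2} {a1.1, a3.1} {a3.2}


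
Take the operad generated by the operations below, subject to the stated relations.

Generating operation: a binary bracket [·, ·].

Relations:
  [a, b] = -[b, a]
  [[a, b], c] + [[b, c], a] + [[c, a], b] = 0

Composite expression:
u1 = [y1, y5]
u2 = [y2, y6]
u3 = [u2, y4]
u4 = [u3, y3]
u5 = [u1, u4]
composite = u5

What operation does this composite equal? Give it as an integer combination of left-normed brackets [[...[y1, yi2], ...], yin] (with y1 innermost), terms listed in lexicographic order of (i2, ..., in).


[[[[[y1, y5], y2], y6], y4], y3] - [[[[[y1, y5], y3], y2], y6], y4] + [[[[[y1, y5], y3], y4], y2], y6] - [[[[[y1, y5], y3], y4], y6], y2] + [[[[[y1, y5], y3], y6], y2], y4] - [[[[[y1, y5], y4], y2], y6], y3] + [[[[[y1, y5], y4], y6], y2], y3] - [[[[[y1, y5], y6], y2], y4], y3]

Left-normed coefficients sit on the y1-initial expansion words.
Composite bracket: [[y1, y5], [[[y2, y6], y4], y3]]
The bracket unfolds into 32 signed words via [a, b] = ab - ba (2^5 = 32).
Words beginning with y1 determine it all:
  word y1y5y2y6y4y3 has sign +1, contributing +[[[[[y1, y5], y2], y6], y4], y3]
  word y1y5y3y2y6y4 has sign -1, contributing -[[[[[y1, y5], y3], y2], y6], y4]
  word y1y5y3y4y2y6 has sign +1, contributing +[[[[[y1, y5], y3], y4], y2], y6]
  word y1y5y3y4y6y2 has sign -1, contributing -[[[[[y1, y5], y3], y4], y6], y2]
  word y1y5y3y6y2y4 has sign +1, contributing +[[[[[y1, y5], y3], y6], y2], y4]
  word y1y5y4y2y6y3 has sign -1, contributing -[[[[[y1, y5], y4], y2], y6], y3]
  word y1y5y4y6y2y3 has sign +1, contributing +[[[[[y1, y5], y4], y6], y2], y3]
  word y1y5y6y2y4y3 has sign -1, contributing -[[[[[y1, y5], y6], y2], y4], y3]


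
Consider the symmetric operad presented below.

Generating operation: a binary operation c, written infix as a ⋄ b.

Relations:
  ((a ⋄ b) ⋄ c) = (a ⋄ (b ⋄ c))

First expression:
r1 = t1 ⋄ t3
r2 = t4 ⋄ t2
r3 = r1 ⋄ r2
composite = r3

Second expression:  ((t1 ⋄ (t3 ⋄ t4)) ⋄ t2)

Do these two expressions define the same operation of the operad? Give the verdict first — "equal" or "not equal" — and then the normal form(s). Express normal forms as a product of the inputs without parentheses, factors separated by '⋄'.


The first expression reduces to t1 ⋄ t3 ⋄ t4 ⋄ t2
The second expression reduces to t1 ⋄ t3 ⋄ t4 ⋄ t2
The normal forms match — equal.

equal; the common form is t1 ⋄ t3 ⋄ t4 ⋄ t2


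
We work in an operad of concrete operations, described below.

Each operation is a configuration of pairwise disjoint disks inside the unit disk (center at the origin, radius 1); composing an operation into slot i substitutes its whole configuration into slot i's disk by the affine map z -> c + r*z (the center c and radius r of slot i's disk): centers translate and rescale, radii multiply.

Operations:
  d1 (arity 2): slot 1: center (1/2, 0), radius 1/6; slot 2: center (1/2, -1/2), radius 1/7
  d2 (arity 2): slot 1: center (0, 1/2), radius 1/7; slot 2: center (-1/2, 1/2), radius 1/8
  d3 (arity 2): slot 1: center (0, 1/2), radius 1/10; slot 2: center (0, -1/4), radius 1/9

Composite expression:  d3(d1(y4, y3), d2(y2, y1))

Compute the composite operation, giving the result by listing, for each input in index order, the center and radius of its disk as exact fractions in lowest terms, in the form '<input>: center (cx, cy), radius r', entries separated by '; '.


y1: center (-1/18, -7/36), radius 1/72; y2: center (0, -7/36), radius 1/63; y3: center (1/20, 9/20), radius 1/70; y4: center (1/20, 1/2), radius 1/60


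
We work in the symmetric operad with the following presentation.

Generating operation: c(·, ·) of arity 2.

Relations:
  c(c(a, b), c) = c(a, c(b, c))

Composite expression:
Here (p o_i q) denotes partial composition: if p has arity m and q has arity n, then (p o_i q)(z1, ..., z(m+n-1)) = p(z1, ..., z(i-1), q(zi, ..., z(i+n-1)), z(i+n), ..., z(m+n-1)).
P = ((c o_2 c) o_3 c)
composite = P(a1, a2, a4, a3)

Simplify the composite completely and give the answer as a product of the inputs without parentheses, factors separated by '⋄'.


a1 ⋄ a2 ⋄ a4 ⋄ a3


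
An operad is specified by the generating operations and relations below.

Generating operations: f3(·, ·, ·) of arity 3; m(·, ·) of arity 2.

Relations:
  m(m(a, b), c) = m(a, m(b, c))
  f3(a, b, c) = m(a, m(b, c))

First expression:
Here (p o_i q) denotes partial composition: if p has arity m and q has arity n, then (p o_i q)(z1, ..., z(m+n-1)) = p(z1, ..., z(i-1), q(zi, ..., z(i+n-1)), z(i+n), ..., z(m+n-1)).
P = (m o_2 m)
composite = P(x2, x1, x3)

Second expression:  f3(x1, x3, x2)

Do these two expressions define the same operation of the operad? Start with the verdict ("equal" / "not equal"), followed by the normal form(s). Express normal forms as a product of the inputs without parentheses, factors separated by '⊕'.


not equal — first x2 ⊕ x1 ⊕ x3, second x1 ⊕ x3 ⊕ x2

The first expression reduces to x2 ⊕ x1 ⊕ x3
The second expression reduces to x1 ⊕ x3 ⊕ x2
Different reductions; not equal.


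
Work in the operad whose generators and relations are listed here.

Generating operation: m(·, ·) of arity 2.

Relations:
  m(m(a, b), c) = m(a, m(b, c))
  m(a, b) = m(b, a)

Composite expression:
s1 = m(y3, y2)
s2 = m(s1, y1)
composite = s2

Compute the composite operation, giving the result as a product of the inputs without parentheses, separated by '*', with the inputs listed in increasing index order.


y1 * y2 * y3

With m associative and commutative, the y-input set is all that matters.
m(y3, y2) unparenthesizes to y3 * y2
m(m(y3, y2), y1) unparenthesizes to y3 * y2 * y1
rearranged into index order: y1 * y2 * y3


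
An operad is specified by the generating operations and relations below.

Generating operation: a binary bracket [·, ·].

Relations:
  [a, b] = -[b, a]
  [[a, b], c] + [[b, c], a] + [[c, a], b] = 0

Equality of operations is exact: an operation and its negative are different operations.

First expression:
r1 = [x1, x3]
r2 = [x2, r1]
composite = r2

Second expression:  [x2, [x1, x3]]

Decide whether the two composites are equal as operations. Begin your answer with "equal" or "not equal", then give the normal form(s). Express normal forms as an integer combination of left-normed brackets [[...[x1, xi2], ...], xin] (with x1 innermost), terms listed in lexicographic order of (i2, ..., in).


equal — both sides give -[[x1, x3], x2]


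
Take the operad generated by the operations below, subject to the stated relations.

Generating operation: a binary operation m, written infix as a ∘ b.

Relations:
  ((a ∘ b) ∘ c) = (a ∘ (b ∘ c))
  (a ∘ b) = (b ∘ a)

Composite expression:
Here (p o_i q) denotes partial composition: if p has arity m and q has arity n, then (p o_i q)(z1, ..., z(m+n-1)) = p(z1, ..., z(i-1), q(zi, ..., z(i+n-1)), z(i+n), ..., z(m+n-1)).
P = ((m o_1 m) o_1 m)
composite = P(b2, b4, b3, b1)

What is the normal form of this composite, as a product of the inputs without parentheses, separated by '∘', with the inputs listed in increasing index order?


b1 ∘ b2 ∘ b3 ∘ b4


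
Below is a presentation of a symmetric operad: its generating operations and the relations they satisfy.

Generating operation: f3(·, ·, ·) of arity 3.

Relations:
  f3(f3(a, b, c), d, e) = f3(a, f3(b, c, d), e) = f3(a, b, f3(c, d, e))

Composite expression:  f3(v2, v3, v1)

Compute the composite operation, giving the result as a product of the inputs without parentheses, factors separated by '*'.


Under associativity of f3, the answer is the v's in reading order.
f3(v2, v3, v1) collapses to v2 * v3 * v1

v2 * v3 * v1


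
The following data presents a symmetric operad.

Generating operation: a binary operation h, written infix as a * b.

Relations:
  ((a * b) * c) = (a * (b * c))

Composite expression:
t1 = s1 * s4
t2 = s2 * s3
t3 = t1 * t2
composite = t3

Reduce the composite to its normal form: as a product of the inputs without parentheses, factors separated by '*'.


s1 * s4 * s2 * s3

Every regrouping of h is equal, so read the s-inputs in written order.
(s1 * s4) collapses to s1 * s4
(s2 * s3) collapses to s2 * s3
((s1 * s4) * (s2 * s3)) collapses to s1 * s4 * s2 * s3


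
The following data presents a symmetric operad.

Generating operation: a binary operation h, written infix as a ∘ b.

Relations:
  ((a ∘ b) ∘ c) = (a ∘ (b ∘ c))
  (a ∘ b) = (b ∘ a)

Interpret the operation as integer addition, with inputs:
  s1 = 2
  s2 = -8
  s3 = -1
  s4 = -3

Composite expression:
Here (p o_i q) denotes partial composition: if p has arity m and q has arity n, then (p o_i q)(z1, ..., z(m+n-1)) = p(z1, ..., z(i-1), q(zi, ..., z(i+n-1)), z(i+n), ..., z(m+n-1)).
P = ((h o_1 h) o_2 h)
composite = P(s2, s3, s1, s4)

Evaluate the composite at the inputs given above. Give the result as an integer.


-10

(s3 ∘ s1) = 1
(s2 ∘ (s3 ∘ s1)) = -7
((s2 ∘ (s3 ∘ s1)) ∘ s4) = -10


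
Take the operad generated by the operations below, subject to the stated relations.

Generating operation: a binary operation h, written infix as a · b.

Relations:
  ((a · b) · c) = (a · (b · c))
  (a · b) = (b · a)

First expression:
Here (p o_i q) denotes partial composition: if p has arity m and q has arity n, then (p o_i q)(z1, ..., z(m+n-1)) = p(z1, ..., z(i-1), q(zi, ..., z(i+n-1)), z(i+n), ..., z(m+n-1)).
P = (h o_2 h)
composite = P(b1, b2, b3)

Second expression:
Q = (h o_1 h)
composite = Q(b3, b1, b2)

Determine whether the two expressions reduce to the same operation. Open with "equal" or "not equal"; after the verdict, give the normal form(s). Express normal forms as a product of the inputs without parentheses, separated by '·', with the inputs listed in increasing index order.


equal: each reduces to b1 · b2 · b3

Reducing the first expression gives b1 · b2 · b3
Reducing the second expression gives b1 · b2 · b3
One common form — equal.


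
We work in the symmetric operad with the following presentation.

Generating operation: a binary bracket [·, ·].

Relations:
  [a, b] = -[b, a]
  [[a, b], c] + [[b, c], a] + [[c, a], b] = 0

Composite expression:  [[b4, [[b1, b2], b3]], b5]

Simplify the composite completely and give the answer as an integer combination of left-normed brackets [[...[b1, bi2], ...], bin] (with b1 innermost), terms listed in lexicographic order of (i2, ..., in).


-[[[[b1, b2], b3], b4], b5]


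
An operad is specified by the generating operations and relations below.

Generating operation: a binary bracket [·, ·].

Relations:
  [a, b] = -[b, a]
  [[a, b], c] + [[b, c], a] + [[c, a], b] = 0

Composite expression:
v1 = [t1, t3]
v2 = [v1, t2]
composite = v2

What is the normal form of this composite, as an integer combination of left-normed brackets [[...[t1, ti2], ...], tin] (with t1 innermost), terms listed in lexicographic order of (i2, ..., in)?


A multilinear Lie element is pinned by t1-initial words (t1 innermost).
Composite bracket: [[t1, t3], t2]
Full expansion: 4 signed words from ab - ba (2^2 = 4).
Only words starting with t1 matter:
  the word t1t3t2 carries sign +1 and contributes +[[t1, t3], t2]

[[t1, t3], t2]


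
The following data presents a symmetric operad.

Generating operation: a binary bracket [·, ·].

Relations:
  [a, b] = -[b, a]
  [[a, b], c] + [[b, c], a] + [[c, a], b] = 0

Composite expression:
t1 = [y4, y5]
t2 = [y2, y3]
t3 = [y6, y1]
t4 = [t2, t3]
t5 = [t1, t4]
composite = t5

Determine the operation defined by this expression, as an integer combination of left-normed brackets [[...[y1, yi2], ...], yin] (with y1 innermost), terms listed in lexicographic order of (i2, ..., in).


-[[[[[y1, y6], y2], y3], y4], y5] + [[[[[y1, y6], y2], y3], y5], y4] + [[[[[y1, y6], y3], y2], y4], y5] - [[[[[y1, y6], y3], y2], y5], y4]

Skip Jacobi rewriting: expand, keep y1-initial words, read off terms.
Composite bracket: [[y4, y5], [[y2, y3], [y6, y1]]]
Applying ab - ba throughout gives 32 signed words (2^5 = 32).
Only words starting with y1 matter:
  sign of y1y6y2y3y4y5 is -1, so it contributes -[[[[[y1, y6], y2], y3], y4], y5]
  sign of y1y6y2y3y5y4 is +1, so it contributes +[[[[[y1, y6], y2], y3], y5], y4]
  sign of y1y6y3y2y4y5 is +1, so it contributes +[[[[[y1, y6], y3], y2], y4], y5]
  sign of y1y6y3y2y5y4 is -1, so it contributes -[[[[[y1, y6], y3], y2], y5], y4]


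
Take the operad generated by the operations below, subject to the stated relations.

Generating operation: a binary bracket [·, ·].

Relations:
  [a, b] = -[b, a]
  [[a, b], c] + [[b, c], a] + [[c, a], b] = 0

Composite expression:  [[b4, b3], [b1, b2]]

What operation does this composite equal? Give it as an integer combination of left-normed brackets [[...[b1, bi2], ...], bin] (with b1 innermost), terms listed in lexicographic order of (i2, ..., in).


Left-normed coefficients sit on the b1-initial expansion words.
Composite bracket: [[b4, b3], [b1, b2]]
Each bracket splits as ab - ba, giving 8 signed words (2^3 = 8).
Words beginning with b1 determine it all:
  the word b1b2b3b4 carries sign +1 and contributes +[[[b1, b2], b3], b4]
  the word b1b2b4b3 carries sign -1 and contributes -[[[b1, b2], b4], b3]

[[[b1, b2], b3], b4] - [[[b1, b2], b4], b3]


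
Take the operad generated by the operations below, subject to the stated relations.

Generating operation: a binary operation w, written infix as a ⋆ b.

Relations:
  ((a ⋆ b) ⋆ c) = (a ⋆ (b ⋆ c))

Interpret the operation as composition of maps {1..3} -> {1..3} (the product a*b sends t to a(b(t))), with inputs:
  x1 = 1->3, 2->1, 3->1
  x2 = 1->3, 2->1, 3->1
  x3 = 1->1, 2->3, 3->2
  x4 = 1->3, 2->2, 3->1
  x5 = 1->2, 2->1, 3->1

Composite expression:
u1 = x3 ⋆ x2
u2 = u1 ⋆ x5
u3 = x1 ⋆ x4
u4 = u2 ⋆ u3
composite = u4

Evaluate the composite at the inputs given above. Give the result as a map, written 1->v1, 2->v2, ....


1->1, 2->1, 3->2

(x3 ⋆ x2) = 1->2, 2->1, 3->1
((x3 ⋆ x2) ⋆ x5) = 1->1, 2->2, 3->2
(x1 ⋆ x4) = 1->1, 2->1, 3->3
(((x3 ⋆ x2) ⋆ x5) ⋆ (x1 ⋆ x4)) = 1->1, 2->1, 3->2


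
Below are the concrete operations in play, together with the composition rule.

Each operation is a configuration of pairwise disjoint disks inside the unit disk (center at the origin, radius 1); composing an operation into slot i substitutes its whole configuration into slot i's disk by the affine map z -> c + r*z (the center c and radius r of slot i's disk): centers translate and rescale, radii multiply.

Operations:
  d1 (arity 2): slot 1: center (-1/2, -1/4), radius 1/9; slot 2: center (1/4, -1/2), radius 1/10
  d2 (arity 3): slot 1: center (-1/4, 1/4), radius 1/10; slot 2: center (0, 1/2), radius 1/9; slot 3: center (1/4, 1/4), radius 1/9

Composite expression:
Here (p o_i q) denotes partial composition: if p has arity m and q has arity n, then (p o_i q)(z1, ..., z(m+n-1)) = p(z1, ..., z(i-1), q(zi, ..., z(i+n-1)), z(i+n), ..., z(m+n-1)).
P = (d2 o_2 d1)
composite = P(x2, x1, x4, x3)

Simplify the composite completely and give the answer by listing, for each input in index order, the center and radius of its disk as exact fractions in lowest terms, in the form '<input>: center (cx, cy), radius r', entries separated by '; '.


x1: center (-1/18, 17/36), radius 1/81; x2: center (-1/4, 1/4), radius 1/10; x3: center (1/4, 1/4), radius 1/9; x4: center (1/36, 4/9), radius 1/90


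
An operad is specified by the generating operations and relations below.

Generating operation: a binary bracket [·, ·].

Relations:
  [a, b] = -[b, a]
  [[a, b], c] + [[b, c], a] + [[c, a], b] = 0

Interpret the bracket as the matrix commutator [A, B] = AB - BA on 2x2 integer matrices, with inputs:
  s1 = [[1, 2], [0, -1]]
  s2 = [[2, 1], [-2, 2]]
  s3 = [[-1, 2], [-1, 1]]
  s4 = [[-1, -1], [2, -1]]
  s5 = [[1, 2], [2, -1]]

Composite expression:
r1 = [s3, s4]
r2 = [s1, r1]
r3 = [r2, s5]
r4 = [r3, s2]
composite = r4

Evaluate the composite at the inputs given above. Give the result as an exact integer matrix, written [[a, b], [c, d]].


[[-48, 0], [0, 48]]

[s3, s4] = [[3, 2], [4, -3]]
[s1, [s3, s4]] = [[8, -8], [-8, -8]]
[[s1, [s3, s4]], s5] = [[0, 48], [-48, 0]]
[[[s1, [s3, s4]], s5], s2] = [[-48, 0], [0, 48]]


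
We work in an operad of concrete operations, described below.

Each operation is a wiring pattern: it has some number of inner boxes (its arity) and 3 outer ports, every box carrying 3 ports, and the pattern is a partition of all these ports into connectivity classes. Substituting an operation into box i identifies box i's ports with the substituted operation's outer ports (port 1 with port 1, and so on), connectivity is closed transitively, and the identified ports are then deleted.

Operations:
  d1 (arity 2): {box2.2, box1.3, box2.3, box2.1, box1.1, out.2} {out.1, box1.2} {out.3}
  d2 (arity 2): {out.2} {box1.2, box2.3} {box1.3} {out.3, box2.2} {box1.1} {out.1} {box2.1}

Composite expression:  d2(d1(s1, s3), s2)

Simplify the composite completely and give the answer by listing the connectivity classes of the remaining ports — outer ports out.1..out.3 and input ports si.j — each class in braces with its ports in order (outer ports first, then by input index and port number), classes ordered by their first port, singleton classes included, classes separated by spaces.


{out.1} {out.2} {out.3, s2.2} {s1.1, s1.3, s2.3, s3.1, s3.2, s3.3} {s1.2} {s2.1}

Reachability decides: close wires over d2-identified ports.
after d1, the pattern on (s1, s3) reads {out.1, s1.2} {out.2, s1.1, s1.3, s3.1, s3.2, s3.3} {out.3} (out.j = its outer ports)
after d2, the pattern on (s1, s3, s2) reads {out.1} {out.2} {out.3, s2.2} {s1.1, s1.3, s2.3, s3.1, s3.2, s3.3} {s1.2} {s2.1} (out.j = its outer ports)


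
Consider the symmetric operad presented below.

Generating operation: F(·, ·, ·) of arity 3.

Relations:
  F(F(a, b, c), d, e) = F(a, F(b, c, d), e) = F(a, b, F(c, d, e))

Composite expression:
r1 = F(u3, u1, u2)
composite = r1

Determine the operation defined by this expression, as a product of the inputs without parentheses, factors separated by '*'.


Every regrouping of F is equal, so read the u-inputs in written order.
F(u3, u1, u2) linearizes to u3 * u1 * u2

u3 * u1 * u2


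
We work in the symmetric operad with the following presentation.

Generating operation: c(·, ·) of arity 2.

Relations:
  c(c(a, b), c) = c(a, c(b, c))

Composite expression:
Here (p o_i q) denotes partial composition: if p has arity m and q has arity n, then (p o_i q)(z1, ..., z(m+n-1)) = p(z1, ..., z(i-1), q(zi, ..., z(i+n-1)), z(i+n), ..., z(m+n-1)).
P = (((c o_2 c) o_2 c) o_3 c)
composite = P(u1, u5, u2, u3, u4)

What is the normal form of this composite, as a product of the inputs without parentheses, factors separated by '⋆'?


u1 ⋆ u5 ⋆ u2 ⋆ u3 ⋆ u4

Associativity of c dissolves the nesting; only the u-input order survives.
c(u2, u3) linearizes to u2 ⋆ u3
c(u5, c(u2, u3)) linearizes to u5 ⋆ u2 ⋆ u3
c(c(u5, c(u2, u3)), u4) linearizes to u5 ⋆ u2 ⋆ u3 ⋆ u4
c(u1, c(c(u5, c(u2, u3)), u4)) linearizes to u1 ⋆ u5 ⋆ u2 ⋆ u3 ⋆ u4


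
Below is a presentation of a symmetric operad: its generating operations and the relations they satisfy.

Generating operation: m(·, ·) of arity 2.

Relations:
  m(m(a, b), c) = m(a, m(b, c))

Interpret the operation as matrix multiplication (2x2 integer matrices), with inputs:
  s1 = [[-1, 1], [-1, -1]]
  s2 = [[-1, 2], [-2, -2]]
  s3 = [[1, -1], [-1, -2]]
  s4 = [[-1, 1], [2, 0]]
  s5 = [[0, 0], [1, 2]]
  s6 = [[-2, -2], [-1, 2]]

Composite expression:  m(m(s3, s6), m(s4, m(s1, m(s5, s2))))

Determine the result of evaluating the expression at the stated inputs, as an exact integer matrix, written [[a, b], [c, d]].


[[30, 12], [60, 24]]


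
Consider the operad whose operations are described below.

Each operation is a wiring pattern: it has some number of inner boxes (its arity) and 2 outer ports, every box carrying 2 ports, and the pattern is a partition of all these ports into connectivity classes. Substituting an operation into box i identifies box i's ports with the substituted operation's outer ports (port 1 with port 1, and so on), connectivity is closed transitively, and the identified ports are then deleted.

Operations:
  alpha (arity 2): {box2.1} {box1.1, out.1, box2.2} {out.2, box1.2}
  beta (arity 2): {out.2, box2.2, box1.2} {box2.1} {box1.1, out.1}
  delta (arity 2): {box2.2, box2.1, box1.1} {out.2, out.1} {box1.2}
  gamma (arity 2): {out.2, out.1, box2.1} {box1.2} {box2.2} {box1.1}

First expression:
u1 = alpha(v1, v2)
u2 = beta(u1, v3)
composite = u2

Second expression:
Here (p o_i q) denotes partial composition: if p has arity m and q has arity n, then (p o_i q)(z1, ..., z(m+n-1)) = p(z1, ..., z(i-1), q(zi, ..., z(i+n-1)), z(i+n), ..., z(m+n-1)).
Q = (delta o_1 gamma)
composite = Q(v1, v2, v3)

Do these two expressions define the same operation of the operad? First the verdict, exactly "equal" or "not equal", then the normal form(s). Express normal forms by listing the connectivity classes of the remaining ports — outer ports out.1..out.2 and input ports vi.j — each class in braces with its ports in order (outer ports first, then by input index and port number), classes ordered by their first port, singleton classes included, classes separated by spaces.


not equal — first {out.1, v1.1, v2.2} {out.2, v1.2, v3.2} {v2.1} {v3.1}, second {out.1, out.2} {v1.1} {v1.2} {v2.1, v3.1, v3.2} {v2.2}

Normal form of the first expression: {out.1, v1.1, v2.2} {out.2, v1.2, v3.2} {v2.1} {v3.1}
Normal form of the second expression: {out.1, out.2} {v1.1} {v1.2} {v2.1, v3.1, v3.2} {v2.2}
The normal forms differ: not equal.


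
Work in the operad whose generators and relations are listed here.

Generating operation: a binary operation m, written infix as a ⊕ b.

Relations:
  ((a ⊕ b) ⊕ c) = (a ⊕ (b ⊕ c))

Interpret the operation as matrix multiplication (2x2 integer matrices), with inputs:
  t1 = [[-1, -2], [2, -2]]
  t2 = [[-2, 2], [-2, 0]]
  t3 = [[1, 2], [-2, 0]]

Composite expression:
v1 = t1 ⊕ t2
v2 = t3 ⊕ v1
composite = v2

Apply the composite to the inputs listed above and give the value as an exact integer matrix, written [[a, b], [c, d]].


(t1 ⊕ t2) = [[6, -2], [0, 4]]
(t3 ⊕ (t1 ⊕ t2)) = [[6, 6], [-12, 4]]

[[6, 6], [-12, 4]]


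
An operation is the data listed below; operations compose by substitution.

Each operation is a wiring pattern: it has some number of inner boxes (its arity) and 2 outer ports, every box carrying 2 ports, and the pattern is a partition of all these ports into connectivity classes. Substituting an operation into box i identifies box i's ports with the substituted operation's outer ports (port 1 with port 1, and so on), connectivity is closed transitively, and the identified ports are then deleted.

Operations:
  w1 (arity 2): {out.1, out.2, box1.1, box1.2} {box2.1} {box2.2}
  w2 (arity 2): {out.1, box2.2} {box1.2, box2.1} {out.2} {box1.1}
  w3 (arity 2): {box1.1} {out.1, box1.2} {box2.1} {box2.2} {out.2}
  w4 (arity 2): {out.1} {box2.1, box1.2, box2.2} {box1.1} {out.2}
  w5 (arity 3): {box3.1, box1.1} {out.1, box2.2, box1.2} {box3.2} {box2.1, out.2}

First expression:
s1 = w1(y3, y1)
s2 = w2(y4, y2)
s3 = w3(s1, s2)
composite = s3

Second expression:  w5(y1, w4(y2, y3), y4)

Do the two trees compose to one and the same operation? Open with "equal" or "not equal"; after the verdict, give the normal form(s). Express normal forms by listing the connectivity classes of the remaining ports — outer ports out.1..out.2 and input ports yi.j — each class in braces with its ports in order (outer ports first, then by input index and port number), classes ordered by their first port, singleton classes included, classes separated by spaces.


The first composite normalizes to {out.1, y3.1, y3.2} {out.2} {y1.1} {y1.2} {y2.1, y4.2} {y2.2} {y4.1}
The second composite normalizes to {out.1, y1.2} {out.2} {y1.1, y4.1} {y2.1} {y2.2, y3.1, y3.2} {y4.2}
The forms do not match — not equal.

not equal: they reduce to {out.1, y3.1, y3.2} {out.2} {y1.1} {y1.2} {y2.1, y4.2} {y2.2} {y4.1} and {out.1, y1.2} {out.2} {y1.1, y4.1} {y2.1} {y2.2, y3.1, y3.2} {y4.2}


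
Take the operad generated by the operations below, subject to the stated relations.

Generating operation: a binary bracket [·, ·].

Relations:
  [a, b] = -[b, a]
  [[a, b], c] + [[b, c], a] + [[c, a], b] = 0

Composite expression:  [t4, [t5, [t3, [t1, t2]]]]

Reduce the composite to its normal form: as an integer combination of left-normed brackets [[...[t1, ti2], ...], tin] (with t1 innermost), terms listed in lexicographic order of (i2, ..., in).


-[[[[t1, t2], t3], t5], t4]

Antisymmetry and Jacobi reduce to t1-anchored left-normed brackets.
Composite bracket: [t4, [t5, [t3, [t1, t2]]]]
Expanding via [a, b] = ab - ba: 16 signed words (2^4 = 16).
Collect the words opening with t1:
  sign of t1t2t3t5t4 is -1, so it contributes -[[[[t1, t2], t3], t5], t4]


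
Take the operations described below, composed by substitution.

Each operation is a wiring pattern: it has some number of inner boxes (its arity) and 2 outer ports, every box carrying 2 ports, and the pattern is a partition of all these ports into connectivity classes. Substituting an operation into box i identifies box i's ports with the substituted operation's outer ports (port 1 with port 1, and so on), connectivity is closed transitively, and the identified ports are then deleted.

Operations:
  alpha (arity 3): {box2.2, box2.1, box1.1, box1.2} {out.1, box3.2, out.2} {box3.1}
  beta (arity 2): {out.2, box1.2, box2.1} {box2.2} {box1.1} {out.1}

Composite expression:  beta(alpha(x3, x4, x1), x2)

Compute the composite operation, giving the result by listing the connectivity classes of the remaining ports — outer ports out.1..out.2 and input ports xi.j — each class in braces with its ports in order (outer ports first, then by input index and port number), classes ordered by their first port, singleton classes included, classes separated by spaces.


{out.1} {out.2, x1.2, x2.1} {x1.1} {x2.2} {x3.1, x3.2, x4.1, x4.2}

Two ports join when wires chain via beta-identified ports.
composing alpha on (x3, x4, x1), with out.j its own outer ports: {out.1, out.2, x1.2} {x1.1} {x3.1, x3.2, x4.1, x4.2}
composing beta on (x3, x4, x1, x2), with out.j its own outer ports: {out.1} {out.2, x1.2, x2.1} {x1.1} {x2.2} {x3.1, x3.2, x4.1, x4.2}


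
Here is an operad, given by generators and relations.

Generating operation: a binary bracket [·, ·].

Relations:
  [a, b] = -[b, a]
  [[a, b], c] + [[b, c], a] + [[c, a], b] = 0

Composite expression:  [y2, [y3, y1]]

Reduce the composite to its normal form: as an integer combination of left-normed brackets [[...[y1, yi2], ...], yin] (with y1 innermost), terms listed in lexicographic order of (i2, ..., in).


Skip Jacobi rewriting: expand, keep y1-initial words, read off terms.
Composite bracket: [y2, [y3, y1]]
Under [a, b] = ab - ba we get 4 signed associative words (2^2 = 4).
Coefficients come from the y1-initial words:
  word y1y3y2 has sign +1, contributing +[[y1, y3], y2]

[[y1, y3], y2]


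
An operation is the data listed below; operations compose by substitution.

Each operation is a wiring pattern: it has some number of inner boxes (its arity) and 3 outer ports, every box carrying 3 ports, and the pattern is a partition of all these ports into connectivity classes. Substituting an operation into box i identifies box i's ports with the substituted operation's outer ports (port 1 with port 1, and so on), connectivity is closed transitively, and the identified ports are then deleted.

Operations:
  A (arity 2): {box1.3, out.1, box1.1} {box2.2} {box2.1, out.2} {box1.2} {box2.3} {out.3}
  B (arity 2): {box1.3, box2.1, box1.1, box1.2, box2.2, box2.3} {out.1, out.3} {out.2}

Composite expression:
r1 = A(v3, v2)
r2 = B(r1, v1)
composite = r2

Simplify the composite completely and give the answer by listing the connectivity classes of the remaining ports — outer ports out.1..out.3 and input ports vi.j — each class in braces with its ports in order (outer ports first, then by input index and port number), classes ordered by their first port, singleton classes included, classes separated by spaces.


{out.1, out.3} {out.2} {v1.1, v1.2, v1.3, v2.1, v3.1, v3.3} {v2.2} {v2.3} {v3.2}

Substituting into B glues patterns; closure does the rest.
stage A: inputs (v3, v2), connectivity {out.1, v3.1, v3.3} {out.2, v2.1} {out.3} {v2.2} {v2.3} {v3.2}, out.j its boundary
stage B: inputs (v3, v2, v1), connectivity {out.1, out.3} {out.2} {v1.1, v1.2, v1.3, v2.1, v3.1, v3.3} {v2.2} {v2.3} {v3.2}, out.j its boundary


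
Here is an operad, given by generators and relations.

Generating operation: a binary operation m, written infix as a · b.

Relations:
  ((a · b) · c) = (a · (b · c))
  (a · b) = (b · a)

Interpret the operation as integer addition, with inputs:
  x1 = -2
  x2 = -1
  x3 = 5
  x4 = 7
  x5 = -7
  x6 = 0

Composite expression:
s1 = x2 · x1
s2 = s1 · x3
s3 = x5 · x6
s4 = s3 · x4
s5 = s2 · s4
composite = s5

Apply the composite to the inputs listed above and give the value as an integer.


2


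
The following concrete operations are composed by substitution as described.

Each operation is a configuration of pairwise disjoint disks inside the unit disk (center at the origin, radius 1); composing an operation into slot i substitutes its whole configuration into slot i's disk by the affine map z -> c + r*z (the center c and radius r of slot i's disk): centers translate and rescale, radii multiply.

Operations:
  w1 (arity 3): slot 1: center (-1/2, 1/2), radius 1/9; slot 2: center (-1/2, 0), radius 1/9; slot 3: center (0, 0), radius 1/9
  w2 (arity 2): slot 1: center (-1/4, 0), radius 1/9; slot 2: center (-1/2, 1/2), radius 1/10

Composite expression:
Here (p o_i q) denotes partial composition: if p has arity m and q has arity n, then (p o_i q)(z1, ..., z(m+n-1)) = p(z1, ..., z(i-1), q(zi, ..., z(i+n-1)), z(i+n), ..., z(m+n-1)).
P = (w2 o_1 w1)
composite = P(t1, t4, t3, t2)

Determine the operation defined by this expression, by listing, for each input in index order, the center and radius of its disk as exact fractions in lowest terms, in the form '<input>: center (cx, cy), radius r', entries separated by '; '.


Affine substitution under w2: radii multiply and t-centers shift.
t1: after 2 affine steps, its disk has center (-11/36, 1/18), radius 1/81
t4: after 2 affine steps, its disk has center (-11/36, 0), radius 1/81
t3: after 2 affine steps, its disk has center (-1/4, 0), radius 1/81
t2: after 1 affine step, its disk has center (-1/2, 1/2), radius 1/10

t1: center (-11/36, 1/18), radius 1/81; t2: center (-1/2, 1/2), radius 1/10; t3: center (-1/4, 0), radius 1/81; t4: center (-11/36, 0), radius 1/81
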